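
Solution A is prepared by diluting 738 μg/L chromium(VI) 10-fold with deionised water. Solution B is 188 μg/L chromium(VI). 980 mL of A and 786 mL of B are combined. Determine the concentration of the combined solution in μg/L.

125 μg/L

C_A = 738 μg/L / 10 = 73.8 μg/L.
C_mix = (C_A·V_A + C_B·V_B)/(V_A + V_B) = (73.8×980 + 188×786) / 1766 = 125 μg/L.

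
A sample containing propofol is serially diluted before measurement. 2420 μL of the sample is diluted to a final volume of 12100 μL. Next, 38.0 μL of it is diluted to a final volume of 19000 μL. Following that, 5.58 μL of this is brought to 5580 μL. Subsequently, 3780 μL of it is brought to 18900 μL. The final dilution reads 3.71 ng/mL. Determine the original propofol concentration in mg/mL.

46.4 mg/mL

Overall dilution factor = 5 × 500 × 1000 × 5 = 1.25 × 10⁷.
Original = 3.71 ng/mL × 1.25 × 10⁷ = 4.64 × 10⁷ ng/mL = 46.4 mg/mL.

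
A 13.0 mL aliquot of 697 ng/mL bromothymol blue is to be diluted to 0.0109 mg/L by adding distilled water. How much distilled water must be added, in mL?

818 mL

0.0109 mg/L = 10.9 ng/mL.
V₂ = C₁V₁/C₂ = 697 × 13.0 / 10.9 = 831 mL.
Diluent to add = V₂ − V₁ = 831 − 13.0 = 818 mL.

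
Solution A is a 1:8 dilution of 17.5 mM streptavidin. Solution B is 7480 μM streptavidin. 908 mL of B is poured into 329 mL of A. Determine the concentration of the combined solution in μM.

6070 μM

C_A = 17.5 mM / 8 = 2.19 mM.
C_B = 7480 μM = 7.48 mM.
C_mix = (C_A·V_A + C_B·V_B)/(V_A + V_B) = (2.19×329 + 7.48×908) / 1237 = 6.07 mM = 6070 μM.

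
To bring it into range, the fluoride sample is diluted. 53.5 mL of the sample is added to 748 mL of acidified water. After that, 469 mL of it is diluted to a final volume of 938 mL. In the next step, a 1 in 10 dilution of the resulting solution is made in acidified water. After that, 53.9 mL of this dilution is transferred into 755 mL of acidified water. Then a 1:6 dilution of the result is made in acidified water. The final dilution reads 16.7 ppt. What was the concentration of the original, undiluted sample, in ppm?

0.451 ppm

Overall dilution factor = 14.98 × 2 × 10 × 15.01 × 6 = 2.70 × 10⁴.
Original = 16.7 ppt × 2.70 × 10⁴ = 4.51 × 10⁵ ppt = 0.451 ppm.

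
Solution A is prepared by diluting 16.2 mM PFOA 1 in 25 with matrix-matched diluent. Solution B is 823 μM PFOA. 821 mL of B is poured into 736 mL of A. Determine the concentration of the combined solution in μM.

740 μM

C_A = 16.2 mM / 25 = 0.648 mM.
C_B = 823 μM = 0.823 mM.
C_mix = (C_A·V_A + C_B·V_B)/(V_A + V_B) = (0.648×736 + 0.823×821) / 1557 = 0.740 mM = 740 μM.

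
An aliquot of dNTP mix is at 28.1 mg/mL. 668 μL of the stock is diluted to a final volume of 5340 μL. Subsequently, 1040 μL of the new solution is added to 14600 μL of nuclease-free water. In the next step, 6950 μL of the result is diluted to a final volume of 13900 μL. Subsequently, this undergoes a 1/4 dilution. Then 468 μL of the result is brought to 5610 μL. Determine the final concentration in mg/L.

Overall dilution factor = 7.994 × 15.04 × 2 × 4 × 11.99 = 1.15 × 10⁴.
28.1 mg/mL / 1.15 × 10⁴ = 2.44 × 10⁻³ mg/mL = 2.44 mg/L.

2.44 mg/L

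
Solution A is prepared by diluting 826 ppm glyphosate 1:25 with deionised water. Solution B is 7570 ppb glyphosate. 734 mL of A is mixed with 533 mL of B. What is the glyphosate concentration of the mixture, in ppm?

22.3 ppm

C_A = 826 ppm / 25 = 33.0 ppm.
C_B = 7570 ppb = 7.57 ppm.
C_mix = (C_A·V_A + C_B·V_B)/(V_A + V_B) = (33.0×734 + 7.57×533) / 1267 = 22.3 ppm.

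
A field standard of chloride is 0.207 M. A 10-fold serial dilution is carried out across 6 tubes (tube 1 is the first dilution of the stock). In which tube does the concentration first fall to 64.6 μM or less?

Tube n has concentration 0.207 M / 10ⁿ.
Need 10ⁿ ≥ 0.207 M / 64.6 μM = 3204, so n ≥ 3.51.
First such tube: n = 4.

tube 4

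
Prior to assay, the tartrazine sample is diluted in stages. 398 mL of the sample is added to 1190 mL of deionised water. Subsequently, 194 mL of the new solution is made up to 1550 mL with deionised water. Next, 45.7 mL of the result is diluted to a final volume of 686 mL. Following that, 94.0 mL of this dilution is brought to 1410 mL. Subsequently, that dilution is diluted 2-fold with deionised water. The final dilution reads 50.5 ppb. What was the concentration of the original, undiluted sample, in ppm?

725 ppm

Overall dilution factor = 3.990 × 7.990 × 15.01 × 15 × 2 = 1.44 × 10⁴.
Original = 50.5 ppb × 1.44 × 10⁴ = 7.25 × 10⁵ ppb = 725 ppm.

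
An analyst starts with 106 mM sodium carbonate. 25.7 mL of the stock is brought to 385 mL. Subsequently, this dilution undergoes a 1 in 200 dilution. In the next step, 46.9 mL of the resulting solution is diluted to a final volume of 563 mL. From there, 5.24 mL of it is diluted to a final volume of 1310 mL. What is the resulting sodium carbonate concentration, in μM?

0.0118 μM

Overall dilution factor = 14.98 × 200 × 12.00 × 250 = 8.99 × 10⁶.
106 mM / 8.99 × 10⁶ = 1.18 × 10⁻⁵ mM = 0.0118 μM.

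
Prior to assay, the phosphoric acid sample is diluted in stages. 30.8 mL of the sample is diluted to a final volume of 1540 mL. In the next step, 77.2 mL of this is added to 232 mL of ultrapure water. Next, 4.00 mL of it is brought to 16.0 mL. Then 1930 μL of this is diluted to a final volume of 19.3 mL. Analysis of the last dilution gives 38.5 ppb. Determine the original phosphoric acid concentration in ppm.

Overall dilution factor = 50 × 4.005 × 4 × 10 = 8010.
Original = 38.5 ppb × 8010 = 3.08 × 10⁵ ppb = 308 ppm.

308 ppm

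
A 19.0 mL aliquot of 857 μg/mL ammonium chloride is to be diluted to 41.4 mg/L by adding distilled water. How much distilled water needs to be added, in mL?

41.4 mg/L = 41.4 μg/mL.
V₂ = C₁V₁/C₂ = 857 × 19.0 / 41.4 = 393 mL.
Diluent to add = V₂ − V₁ = 393 − 19.0 = 374 mL.

374 mL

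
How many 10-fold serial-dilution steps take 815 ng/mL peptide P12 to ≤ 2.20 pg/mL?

6

Need 10ⁿ ≥ 3.70 × 10⁵, so n ≥ log(3.70 × 10⁵)/log(10) = 5.57.
Minimum whole steps: n = 6.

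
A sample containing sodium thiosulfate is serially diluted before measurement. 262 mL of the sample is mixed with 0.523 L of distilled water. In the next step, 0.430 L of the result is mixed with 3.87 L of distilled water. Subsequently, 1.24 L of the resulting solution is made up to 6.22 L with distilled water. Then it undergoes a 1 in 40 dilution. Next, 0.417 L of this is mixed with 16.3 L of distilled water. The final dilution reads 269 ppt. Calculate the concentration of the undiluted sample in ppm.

Overall dilution factor = 2.996 × 10 × 5.016 × 40 × 40.09 = 2.41 × 10⁵.
Original = 269 ppt × 2.41 × 10⁵ = 6.48 × 10⁷ ppt = 64.8 ppm.

64.8 ppm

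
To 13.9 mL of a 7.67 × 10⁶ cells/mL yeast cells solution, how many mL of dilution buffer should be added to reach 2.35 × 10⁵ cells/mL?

V₂ = C₁V₁/C₂ = 7.67 × 10⁶ × 13.9 / 2.35 × 10⁵ = 454 mL.
Diluent to add = V₂ − V₁ = 454 − 13.9 = 440 mL.

440 mL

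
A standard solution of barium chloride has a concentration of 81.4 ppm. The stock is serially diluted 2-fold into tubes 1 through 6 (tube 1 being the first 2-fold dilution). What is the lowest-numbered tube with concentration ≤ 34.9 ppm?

tube 2

Tube n has concentration 81.4 ppm / 2ⁿ.
Need 2ⁿ ≥ 81.4 ppm / 34.9 ppm = 2.33, so n ≥ 1.22.
First such tube: n = 2.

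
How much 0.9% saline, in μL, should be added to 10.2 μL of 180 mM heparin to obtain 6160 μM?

288 μL

6160 μM = 6.16 mM.
V₂ = C₁V₁/C₂ = 180 × 10.2 / 6.16 = 298 μL.
Diluent to add = V₂ − V₁ = 298 − 10.2 = 288 μL.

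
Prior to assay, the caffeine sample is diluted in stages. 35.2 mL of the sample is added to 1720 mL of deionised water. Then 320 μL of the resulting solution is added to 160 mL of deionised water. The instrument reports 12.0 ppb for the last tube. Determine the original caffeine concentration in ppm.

300 ppm

Overall dilution factor = 49.86 × 501 = 2.50 × 10⁴.
Original = 12.0 ppb × 2.50 × 10⁴ = 3.00 × 10⁵ ppb = 300 ppm.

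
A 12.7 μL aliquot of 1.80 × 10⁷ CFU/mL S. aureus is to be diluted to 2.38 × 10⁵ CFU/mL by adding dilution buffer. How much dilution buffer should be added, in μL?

V₂ = C₁V₁/C₂ = 1.80 × 10⁷ × 12.7 / 2.38 × 10⁵ = 961 μL.
Diluent to add = V₂ − V₁ = 961 − 12.7 = 948 μL.

948 μL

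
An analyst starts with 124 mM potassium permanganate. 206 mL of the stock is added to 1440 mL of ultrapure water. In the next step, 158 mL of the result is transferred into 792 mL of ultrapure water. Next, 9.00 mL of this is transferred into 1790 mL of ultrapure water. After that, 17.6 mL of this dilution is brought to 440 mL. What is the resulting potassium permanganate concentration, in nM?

Overall dilution factor = 7.990 × 6.013 × 199.9 × 25 = 2.40 × 10⁵.
124 mM / 2.40 × 10⁵ = 5.16 × 10⁻⁴ mM = 516 nM.

516 nM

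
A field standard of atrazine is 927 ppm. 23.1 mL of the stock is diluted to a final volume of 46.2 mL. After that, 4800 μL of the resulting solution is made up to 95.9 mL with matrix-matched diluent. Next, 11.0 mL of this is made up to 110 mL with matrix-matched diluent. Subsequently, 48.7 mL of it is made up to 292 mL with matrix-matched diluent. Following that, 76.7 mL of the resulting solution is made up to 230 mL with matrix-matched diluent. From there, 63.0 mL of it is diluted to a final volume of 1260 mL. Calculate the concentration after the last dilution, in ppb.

6.45 ppb

Overall dilution factor = 2 × 19.98 × 10 × 5.996 × 2.999 × 20 = 1.44 × 10⁵.
927 ppm / 1.44 × 10⁵ = 6.45 × 10⁻³ ppm = 6.45 ppb.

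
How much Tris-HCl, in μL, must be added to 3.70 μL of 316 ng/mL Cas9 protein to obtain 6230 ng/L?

6230 ng/L = 6.23 ng/mL.
V₂ = C₁V₁/C₂ = 316 × 3.70 / 6.23 = 188 μL.
Diluent to add = V₂ − V₁ = 188 − 3.70 = 184 μL.

184 μL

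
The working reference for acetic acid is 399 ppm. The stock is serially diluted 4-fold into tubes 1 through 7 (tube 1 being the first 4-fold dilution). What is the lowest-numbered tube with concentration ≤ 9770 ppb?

tube 3

Tube n has concentration 399 ppm / 4ⁿ.
Need 4ⁿ ≥ 399 ppm / 9770 ppb = 40.8, so n ≥ 2.68.
First such tube: n = 3.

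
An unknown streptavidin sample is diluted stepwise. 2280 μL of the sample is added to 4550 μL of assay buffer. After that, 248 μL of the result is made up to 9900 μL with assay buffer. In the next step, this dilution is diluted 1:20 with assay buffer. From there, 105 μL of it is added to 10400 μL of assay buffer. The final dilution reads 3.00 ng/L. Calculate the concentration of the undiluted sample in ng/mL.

718 ng/mL

Overall dilution factor = 2.996 × 39.92 × 20 × 100.0 = 2.39 × 10⁵.
Original = 3.00 ng/L × 2.39 × 10⁵ = 7.18 × 10⁵ ng/L = 718 ng/mL.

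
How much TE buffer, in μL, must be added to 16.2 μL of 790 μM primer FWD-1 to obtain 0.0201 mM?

621 μL

0.0201 mM = 20.1 μM.
V₂ = C₁V₁/C₂ = 790 × 16.2 / 20.1 = 637 μL.
Diluent to add = V₂ − V₁ = 637 − 16.2 = 621 μL.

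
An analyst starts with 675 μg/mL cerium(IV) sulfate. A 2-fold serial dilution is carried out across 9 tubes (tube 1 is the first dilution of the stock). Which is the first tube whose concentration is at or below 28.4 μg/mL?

Tube n has concentration 675 μg/mL / 2ⁿ.
Need 2ⁿ ≥ 675 μg/mL / 28.4 μg/mL = 23.8, so n ≥ 4.57.
First such tube: n = 5.

tube 5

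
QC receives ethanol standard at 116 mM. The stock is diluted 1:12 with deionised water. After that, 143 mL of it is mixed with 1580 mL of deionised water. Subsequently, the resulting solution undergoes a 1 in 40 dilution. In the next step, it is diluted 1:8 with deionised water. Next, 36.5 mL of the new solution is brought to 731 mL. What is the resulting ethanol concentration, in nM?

Overall dilution factor = 12 × 12.05 × 40 × 8 × 20.03 = 9.27 × 10⁵.
116 mM / 9.27 × 10⁵ = 1.25 × 10⁻⁴ mM = 125 nM.

125 nM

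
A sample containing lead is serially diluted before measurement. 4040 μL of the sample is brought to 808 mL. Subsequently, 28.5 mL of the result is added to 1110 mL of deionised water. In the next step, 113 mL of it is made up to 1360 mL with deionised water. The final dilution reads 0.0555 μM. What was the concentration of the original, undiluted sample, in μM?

5340 μM

Overall dilution factor = 200 × 39.95 × 12.04 = 9.62 × 10⁴.
Original = 0.0555 μM × 9.62 × 10⁴ = 5337 μM.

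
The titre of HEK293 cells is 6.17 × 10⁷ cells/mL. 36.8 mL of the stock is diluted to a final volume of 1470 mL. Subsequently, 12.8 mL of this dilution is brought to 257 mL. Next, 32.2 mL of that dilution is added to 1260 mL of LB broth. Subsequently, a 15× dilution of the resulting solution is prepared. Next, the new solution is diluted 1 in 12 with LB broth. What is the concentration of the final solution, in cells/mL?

10.6 cells/mL

Overall dilution factor = 39.95 × 20.08 × 40.13 × 15 × 12 = 5.79 × 10⁶.
6.17 × 10⁷ cells/mL / 5.79 × 10⁶ = 10.6 cells/mL.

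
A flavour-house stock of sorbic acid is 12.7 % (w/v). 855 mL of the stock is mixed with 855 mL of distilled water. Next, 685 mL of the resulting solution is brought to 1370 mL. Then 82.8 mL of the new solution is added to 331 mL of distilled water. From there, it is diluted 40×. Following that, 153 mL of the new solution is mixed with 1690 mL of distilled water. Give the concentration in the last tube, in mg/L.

Overall dilution factor = 2 × 2 × 4.998 × 40 × 12.05 = 9632.
12.7 % (w/v) / 9632 = 1.32 × 10⁻³ % (w/v) = 13.2 mg/L.

13.2 mg/L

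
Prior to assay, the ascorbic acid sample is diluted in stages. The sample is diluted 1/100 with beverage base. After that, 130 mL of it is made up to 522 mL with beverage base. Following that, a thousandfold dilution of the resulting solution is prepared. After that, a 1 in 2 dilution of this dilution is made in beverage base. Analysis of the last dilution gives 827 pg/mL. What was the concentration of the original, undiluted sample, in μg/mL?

Overall dilution factor = 100 × 4.015 × 1000 × 2 = 8.03 × 10⁵.
Original = 827 pg/mL × 8.03 × 10⁵ = 6.64 × 10⁸ pg/mL = 664 μg/mL.

664 μg/mL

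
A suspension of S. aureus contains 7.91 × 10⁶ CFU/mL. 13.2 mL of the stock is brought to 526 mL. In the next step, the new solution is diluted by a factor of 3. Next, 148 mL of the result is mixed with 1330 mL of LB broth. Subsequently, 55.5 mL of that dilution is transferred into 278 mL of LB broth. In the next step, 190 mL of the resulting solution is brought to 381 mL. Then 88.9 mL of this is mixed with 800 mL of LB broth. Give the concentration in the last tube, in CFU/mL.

Overall dilution factor = 39.85 × 3 × 9.986 × 6.009 × 2.005 × 9.999 = 1.44 × 10⁵.
7.91 × 10⁶ CFU/mL / 1.44 × 10⁵ = 55.0 CFU/mL.

55.0 CFU/mL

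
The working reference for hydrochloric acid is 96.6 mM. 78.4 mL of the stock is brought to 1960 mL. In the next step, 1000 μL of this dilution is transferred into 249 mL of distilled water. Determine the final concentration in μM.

Overall dilution factor = 25 × 250 = 6250.
96.6 mM / 6250 = 0.0155 mM = 15.5 μM.

15.5 μM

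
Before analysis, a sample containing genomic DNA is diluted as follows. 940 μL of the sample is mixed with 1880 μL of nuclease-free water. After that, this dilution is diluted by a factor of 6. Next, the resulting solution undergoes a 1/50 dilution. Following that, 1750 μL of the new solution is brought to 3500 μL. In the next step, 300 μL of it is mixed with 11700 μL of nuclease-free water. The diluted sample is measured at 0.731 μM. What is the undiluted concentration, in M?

0.0526 M

Overall dilution factor = 3 × 6 × 50 × 2 × 40 = 7.20 × 10⁴.
Original = 0.731 μM × 7.20 × 10⁴ = 5.26 × 10⁴ μM = 0.0526 M.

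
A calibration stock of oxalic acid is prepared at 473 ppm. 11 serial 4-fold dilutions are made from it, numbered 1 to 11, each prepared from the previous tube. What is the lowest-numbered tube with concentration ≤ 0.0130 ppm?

Tube n has concentration 473 ppm / 4ⁿ.
Need 4ⁿ ≥ 473 ppm / 0.0130 ppm = 3.64 × 10⁴, so n ≥ 7.58.
First such tube: n = 8.

tube 8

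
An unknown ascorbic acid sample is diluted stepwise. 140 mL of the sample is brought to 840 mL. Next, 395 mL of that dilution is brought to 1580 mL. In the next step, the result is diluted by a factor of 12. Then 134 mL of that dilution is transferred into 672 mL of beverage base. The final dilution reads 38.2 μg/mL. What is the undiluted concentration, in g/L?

66.2 g/L

Overall dilution factor = 6 × 4 × 12 × 6.015 = 1732.
Original = 38.2 μg/mL × 1732 = 6.62 × 10⁴ μg/mL = 66.2 g/L.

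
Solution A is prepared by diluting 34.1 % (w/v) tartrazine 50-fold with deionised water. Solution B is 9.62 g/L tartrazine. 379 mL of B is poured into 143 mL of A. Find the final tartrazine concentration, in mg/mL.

C_A = 34.1 % (w/v) / 50 = 0.682 % (w/v).
C_B = 9.62 g/L = 0.962 % (w/v).
C_mix = (C_A·V_A + C_B·V_B)/(V_A + V_B) = (0.682×143 + 0.962×379) / 522.0 = 0.885 % (w/v) = 8.85 mg/mL.

8.85 mg/mL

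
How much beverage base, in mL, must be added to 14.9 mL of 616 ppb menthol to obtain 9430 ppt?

958 mL

9430 ppt = 9.43 ppb.
V₂ = C₁V₁/C₂ = 616 × 14.9 / 9.43 = 973 mL.
Diluent to add = V₂ − V₁ = 973 − 14.9 = 958 mL.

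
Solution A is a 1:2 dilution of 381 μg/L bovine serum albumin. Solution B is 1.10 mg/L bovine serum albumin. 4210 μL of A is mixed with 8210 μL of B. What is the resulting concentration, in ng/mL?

C_A = 381 μg/L / 2 = 190 μg/L.
C_B = 1.10 mg/L = 1100 μg/L.
C_mix = (C_A·V_A + C_B·V_B)/(V_A + V_B) = (190×4210 + 1100×8210) / 12420 = 792 μg/L = 792 ng/mL.

792 ng/mL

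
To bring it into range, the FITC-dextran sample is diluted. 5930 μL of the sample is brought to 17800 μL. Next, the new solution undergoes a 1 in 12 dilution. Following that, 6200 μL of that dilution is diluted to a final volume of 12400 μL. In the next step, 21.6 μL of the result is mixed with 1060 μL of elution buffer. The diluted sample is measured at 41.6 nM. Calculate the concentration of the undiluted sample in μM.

Overall dilution factor = 3.002 × 12 × 2 × 50.07 = 3607.
Original = 41.6 nM × 3607 = 1.50 × 10⁵ nM = 150 μM.

150 μM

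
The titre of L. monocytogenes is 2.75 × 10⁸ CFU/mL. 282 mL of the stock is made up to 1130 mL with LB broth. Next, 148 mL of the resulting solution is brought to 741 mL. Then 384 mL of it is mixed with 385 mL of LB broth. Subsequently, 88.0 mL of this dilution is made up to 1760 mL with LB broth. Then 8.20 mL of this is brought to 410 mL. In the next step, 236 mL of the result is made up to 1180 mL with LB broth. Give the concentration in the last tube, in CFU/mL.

Overall dilution factor = 4.007 × 5.007 × 2.003 × 20 × 50 × 5 = 2.01 × 10⁵.
2.75 × 10⁸ CFU/mL / 2.01 × 10⁵ = 1370 CFU/mL.

1370 CFU/mL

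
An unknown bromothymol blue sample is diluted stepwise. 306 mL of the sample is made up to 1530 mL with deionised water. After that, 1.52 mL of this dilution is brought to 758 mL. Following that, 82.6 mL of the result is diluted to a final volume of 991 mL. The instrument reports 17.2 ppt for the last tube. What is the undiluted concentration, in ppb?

515 ppb

Overall dilution factor = 5 × 498.7 × 12.00 = 2.99 × 10⁴.
Original = 17.2 ppt × 2.99 × 10⁴ = 5.15 × 10⁵ ppt = 515 ppb.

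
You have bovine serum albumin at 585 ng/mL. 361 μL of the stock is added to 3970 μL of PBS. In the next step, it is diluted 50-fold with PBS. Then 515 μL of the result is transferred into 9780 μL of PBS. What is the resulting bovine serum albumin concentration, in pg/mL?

48.8 pg/mL

Overall dilution factor = 12.00 × 50 × 19.99 = 1.20 × 10⁴.
585 ng/mL / 1.20 × 10⁴ = 0.0488 ng/mL = 48.8 pg/mL.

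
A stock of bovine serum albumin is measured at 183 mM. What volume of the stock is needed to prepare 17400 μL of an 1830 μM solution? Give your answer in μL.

174 μL

1830 μM = 1.83 mM.
V₁ = C₂V₂/C₁ = 1.83 × 17400 / 183 = 174 μL.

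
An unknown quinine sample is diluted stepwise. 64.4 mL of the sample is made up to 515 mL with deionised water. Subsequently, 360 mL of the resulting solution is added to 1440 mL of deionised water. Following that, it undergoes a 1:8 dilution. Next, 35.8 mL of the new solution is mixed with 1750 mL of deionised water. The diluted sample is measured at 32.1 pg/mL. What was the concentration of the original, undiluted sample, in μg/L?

Overall dilution factor = 7.997 × 5 × 8 × 49.88 = 1.60 × 10⁴.
Original = 32.1 pg/mL × 1.60 × 10⁴ = 5.12 × 10⁵ pg/mL = 512 μg/L.

512 μg/L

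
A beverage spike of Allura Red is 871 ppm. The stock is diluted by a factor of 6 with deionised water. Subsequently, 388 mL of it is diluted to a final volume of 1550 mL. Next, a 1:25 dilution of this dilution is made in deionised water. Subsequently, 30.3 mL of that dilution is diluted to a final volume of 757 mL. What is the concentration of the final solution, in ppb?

Overall dilution factor = 6 × 3.995 × 25 × 24.98 = 1.50 × 10⁴.
871 ppm / 1.50 × 10⁴ = 0.0582 ppm = 58.2 ppb.

58.2 ppb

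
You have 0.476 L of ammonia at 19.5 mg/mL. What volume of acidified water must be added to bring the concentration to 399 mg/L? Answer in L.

22.8 L

399 mg/L = 0.399 mg/mL.
V₂ = C₁V₁/C₂ = 19.5 × 0.476 / 0.399 = 23.3 L.
Diluent to add = V₂ − V₁ = 23.3 − 0.476 = 22.8 L.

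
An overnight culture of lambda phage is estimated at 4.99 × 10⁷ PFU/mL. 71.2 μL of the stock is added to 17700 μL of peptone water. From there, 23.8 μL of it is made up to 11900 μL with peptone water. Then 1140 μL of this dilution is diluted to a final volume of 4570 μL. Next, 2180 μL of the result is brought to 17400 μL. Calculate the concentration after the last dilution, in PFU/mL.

12.5 PFU/mL

Overall dilution factor = 249.6 × 500 × 4.009 × 7.982 = 3.99 × 10⁶.
4.99 × 10⁷ PFU/mL / 3.99 × 10⁶ = 12.5 PFU/mL.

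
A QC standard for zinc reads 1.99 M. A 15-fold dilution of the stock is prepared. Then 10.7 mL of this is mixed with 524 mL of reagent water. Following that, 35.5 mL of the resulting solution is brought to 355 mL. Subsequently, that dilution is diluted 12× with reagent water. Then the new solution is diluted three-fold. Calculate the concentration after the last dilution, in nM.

Overall dilution factor = 15 × 49.97 × 10 × 12 × 3 = 2.70 × 10⁵.
1.99 M / 2.70 × 10⁵ = 7.37 × 10⁻⁶ M = 7370 nM.

7370 nM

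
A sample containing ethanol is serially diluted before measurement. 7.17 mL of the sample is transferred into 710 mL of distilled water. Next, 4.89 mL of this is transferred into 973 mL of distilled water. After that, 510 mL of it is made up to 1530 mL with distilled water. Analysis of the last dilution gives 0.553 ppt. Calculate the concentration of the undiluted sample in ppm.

Overall dilution factor = 100.0 × 200.0 × 3 = 6.00 × 10⁴.
Original = 0.553 ppt × 6.00 × 10⁴ = 3.32 × 10⁴ ppt = 0.0332 ppm.

0.0332 ppm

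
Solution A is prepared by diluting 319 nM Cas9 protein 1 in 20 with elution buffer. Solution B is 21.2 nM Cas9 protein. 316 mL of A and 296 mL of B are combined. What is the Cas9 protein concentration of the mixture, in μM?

C_A = 319 nM / 20 = 15.9 nM.
C_mix = (C_A·V_A + C_B·V_B)/(V_A + V_B) = (15.9×316 + 21.2×296) / 612.0 = 18.5 nM = 0.0185 μM.

0.0185 μM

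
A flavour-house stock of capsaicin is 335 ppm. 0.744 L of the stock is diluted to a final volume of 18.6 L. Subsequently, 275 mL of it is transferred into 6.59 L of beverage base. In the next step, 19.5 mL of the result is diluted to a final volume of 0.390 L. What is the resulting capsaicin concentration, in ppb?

26.8 ppb

Overall dilution factor = 25 × 24.96 × 20 = 1.25 × 10⁴.
335 ppm / 1.25 × 10⁴ = 0.0268 ppm = 26.8 ppb.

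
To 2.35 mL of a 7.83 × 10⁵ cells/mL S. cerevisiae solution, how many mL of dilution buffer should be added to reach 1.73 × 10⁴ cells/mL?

V₂ = C₁V₁/C₂ = 7.83 × 10⁵ × 2.35 / 1.73 × 10⁴ = 106 mL.
Diluent to add = V₂ − V₁ = 106 − 2.35 = 104 mL.

104 mL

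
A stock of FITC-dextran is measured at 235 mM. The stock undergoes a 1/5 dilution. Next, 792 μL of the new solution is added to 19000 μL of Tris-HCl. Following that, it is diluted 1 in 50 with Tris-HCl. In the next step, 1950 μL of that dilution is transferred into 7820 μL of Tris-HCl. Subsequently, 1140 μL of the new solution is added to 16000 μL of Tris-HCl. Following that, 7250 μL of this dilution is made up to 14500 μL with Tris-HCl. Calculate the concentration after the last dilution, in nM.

Overall dilution factor = 5 × 24.99 × 50 × 5.010 × 15.04 × 2 = 9.41 × 10⁵.
235 mM / 9.41 × 10⁵ = 2.50 × 10⁻⁴ mM = 250 nM.

250 nM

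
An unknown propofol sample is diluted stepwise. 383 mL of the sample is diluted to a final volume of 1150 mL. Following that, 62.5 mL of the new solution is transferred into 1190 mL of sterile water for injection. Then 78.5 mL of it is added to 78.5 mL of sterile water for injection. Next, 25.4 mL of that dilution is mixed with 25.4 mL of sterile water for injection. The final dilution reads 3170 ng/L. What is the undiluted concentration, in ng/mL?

763 ng/mL

Overall dilution factor = 3.003 × 20.04 × 2 × 2 = 241.
Original = 3170 ng/L × 241 = 7.63 × 10⁵ ng/L = 763 ng/mL.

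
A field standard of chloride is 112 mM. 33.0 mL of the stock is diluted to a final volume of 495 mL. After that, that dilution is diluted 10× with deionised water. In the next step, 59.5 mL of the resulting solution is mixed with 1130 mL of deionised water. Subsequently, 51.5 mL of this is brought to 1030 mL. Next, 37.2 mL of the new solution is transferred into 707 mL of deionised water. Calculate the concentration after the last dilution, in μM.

0.0933 μM

Overall dilution factor = 15 × 10 × 19.99 × 20 × 20.01 = 1.20 × 10⁶.
112 mM / 1.20 × 10⁶ = 9.33 × 10⁻⁵ mM = 0.0933 μM.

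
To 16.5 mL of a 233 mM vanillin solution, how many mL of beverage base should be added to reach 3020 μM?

1260 mL

3020 μM = 3.02 mM.
V₂ = C₁V₁/C₂ = 233 × 16.5 / 3.02 = 1273 mL.
Diluent to add = V₂ − V₁ = 1273 − 16.5 = 1260 mL.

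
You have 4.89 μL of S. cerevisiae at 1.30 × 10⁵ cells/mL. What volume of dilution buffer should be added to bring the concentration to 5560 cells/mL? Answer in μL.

109 μL

V₂ = C₁V₁/C₂ = 1.30 × 10⁵ × 4.89 / 5560 = 114 μL.
Diluent to add = V₂ − V₁ = 114 − 4.89 = 109 μL.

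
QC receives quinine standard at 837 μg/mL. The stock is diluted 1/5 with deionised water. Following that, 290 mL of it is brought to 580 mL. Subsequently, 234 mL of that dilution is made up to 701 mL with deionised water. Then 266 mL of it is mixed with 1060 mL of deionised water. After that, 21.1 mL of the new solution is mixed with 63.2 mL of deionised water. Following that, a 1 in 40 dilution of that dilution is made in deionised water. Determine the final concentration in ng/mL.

35.1 ng/mL

Overall dilution factor = 5 × 2 × 2.996 × 4.985 × 3.995 × 40 = 2.39 × 10⁴.
837 μg/mL / 2.39 × 10⁴ = 0.0351 μg/mL = 35.1 ng/mL.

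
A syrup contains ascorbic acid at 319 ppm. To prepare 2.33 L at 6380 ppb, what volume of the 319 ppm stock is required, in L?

0.0466 L

6380 ppb = 6.38 ppm.
V₁ = C₂V₂/C₁ = 6.38 × 2.33 / 319 = 0.0466 L.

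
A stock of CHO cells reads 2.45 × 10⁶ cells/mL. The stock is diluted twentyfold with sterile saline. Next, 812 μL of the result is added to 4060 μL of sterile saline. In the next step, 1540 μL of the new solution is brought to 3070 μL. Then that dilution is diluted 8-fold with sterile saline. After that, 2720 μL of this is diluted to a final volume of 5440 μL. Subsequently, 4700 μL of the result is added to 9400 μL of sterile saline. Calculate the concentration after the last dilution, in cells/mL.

Overall dilution factor = 20 × 6 × 1.994 × 8 × 2 × 3 = 1.15 × 10⁴.
2.45 × 10⁶ cells/mL / 1.15 × 10⁴ = 213 cells/mL.

213 cells/mL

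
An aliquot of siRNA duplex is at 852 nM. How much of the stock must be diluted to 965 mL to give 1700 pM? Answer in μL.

1700 pM = 1.70 nM.
V₁ = C₂V₂/C₁ = 1.70 × 965 / 852 = 1.93 mL = 1930 μL.

1930 μL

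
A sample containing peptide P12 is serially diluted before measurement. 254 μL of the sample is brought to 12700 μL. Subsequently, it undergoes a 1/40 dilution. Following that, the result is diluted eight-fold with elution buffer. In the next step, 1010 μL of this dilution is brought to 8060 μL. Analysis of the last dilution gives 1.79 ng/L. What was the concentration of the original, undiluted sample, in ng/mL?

229 ng/mL

Overall dilution factor = 50 × 40 × 8 × 7.980 = 1.28 × 10⁵.
Original = 1.79 ng/L × 1.28 × 10⁵ = 2.29 × 10⁵ ng/L = 229 ng/mL.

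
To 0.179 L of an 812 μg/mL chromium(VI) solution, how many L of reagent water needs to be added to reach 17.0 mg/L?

8.37 L

17.0 mg/L = 17.0 μg/mL.
V₂ = C₁V₁/C₂ = 812 × 0.179 / 17.0 = 8.55 L.
Diluent to add = V₂ − V₁ = 8.55 − 0.179 = 8.37 L.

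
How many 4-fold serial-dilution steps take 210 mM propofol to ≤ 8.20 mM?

Need 4ⁿ ≥ 25.6, so n ≥ log(25.6)/log(4) = 2.34.
Minimum whole steps: n = 3.

3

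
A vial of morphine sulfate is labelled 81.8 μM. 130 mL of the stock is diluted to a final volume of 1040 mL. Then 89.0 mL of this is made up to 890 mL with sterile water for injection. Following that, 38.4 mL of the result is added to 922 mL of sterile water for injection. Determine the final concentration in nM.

Overall dilution factor = 8 × 10 × 25.01 = 2001.
81.8 μM / 2001 = 0.0409 μM = 40.9 nM.

40.9 nM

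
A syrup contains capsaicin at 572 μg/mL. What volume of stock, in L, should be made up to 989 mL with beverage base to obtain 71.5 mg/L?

0.124 L

71.5 mg/L = 71.5 μg/mL.
V₁ = C₂V₂/C₁ = 71.5 × 989 / 572 = 124 mL = 0.124 L.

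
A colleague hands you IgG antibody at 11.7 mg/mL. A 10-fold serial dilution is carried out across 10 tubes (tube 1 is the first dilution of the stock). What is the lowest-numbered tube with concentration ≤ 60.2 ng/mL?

tube 6

Tube n has concentration 11.7 mg/mL / 10ⁿ.
Need 10ⁿ ≥ 11.7 mg/mL / 60.2 ng/mL = 1.94 × 10⁵, so n ≥ 5.29.
First such tube: n = 6.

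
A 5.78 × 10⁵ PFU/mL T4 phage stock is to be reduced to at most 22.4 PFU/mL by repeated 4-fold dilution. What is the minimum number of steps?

Need 4ⁿ ≥ 2.58 × 10⁴, so n ≥ log(2.58 × 10⁴)/log(4) = 7.33.
Minimum whole steps: n = 8.

8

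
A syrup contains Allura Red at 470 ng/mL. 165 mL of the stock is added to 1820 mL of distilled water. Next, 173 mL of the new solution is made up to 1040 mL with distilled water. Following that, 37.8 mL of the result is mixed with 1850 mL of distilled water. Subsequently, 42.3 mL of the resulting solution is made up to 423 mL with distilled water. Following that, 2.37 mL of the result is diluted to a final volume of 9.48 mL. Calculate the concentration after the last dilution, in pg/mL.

Overall dilution factor = 12.03 × 6.012 × 49.94 × 10 × 4 = 1.44 × 10⁵.
470 ng/mL / 1.44 × 10⁵ = 3.25 × 10⁻³ ng/mL = 3.25 pg/mL.

3.25 pg/mL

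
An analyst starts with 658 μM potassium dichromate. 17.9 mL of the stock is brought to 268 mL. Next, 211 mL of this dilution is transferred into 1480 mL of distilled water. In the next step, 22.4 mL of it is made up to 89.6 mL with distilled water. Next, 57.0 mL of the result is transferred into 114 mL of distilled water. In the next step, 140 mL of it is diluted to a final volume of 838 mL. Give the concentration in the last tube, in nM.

Overall dilution factor = 14.97 × 8.014 × 4 × 3 × 5.986 = 8619.
658 μM / 8619 = 0.0763 μM = 76.3 nM.

76.3 nM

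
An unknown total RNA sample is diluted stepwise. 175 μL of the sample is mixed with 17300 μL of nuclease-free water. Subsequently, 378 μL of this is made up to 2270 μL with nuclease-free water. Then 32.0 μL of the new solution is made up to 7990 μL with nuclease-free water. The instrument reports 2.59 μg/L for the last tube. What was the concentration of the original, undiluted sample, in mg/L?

Overall dilution factor = 99.86 × 6.005 × 249.7 = 1.50 × 10⁵.
Original = 2.59 μg/L × 1.50 × 10⁵ = 3.88 × 10⁵ μg/L = 388 mg/L.

388 mg/L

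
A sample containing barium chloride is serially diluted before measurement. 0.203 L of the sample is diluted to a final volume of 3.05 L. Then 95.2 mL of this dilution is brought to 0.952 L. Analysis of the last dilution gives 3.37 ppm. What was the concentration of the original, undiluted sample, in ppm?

Overall dilution factor = 15.02 × 10 = 150.
Original = 3.37 ppm × 150 = 506 ppm.

506 ppm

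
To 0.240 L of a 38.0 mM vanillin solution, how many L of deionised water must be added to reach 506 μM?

17.8 L

506 μM = 0.506 mM.
V₂ = C₁V₁/C₂ = 38.0 × 0.240 / 0.506 = 18.0 L.
Diluent to add = V₂ − V₁ = 18.0 − 0.240 = 17.8 L.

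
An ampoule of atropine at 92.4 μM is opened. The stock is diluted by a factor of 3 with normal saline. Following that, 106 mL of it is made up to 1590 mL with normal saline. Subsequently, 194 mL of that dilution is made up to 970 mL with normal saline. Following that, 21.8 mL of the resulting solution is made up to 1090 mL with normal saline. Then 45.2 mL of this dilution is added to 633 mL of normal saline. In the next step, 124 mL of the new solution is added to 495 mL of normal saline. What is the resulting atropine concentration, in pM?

Overall dilution factor = 3 × 15 × 5 × 50 × 15.00 × 4.992 = 8.43 × 10⁵.
92.4 μM / 8.43 × 10⁵ = 1.10 × 10⁻⁴ μM = 110 pM.

110 pM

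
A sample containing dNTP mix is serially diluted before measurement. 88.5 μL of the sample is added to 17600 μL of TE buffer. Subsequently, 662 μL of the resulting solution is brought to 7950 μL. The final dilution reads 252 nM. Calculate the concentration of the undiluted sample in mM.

0.605 mM

Overall dilution factor = 199.9 × 12.01 = 2400.
Original = 252 nM × 2400 = 6.05 × 10⁵ nM = 0.605 mM.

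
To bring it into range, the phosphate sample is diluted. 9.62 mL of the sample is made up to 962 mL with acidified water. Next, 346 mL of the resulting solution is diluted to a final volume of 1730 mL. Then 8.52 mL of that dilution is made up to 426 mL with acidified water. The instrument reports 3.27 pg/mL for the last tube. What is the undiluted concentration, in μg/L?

Overall dilution factor = 100 × 5 × 50 = 2.50 × 10⁴.
Original = 3.27 pg/mL × 2.50 × 10⁴ = 8.18 × 10⁴ pg/mL = 81.8 μg/L.

81.8 μg/L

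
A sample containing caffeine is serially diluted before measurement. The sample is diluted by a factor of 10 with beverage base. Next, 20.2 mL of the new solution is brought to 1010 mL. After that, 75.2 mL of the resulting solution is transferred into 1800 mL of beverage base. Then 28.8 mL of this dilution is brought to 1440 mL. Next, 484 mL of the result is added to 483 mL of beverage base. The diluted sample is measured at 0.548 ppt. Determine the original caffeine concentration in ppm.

Overall dilution factor = 10 × 50 × 24.94 × 50 × 1.998 = 1.25 × 10⁶.
Original = 0.548 ppt × 1.25 × 10⁶ = 6.83 × 10⁵ ppt = 0.683 ppm.

0.683 ppm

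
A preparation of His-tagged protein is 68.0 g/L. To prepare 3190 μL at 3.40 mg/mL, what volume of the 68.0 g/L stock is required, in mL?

0.160 mL

3.40 mg/mL = 3.40 g/L.
V₁ = C₂V₂/C₁ = 3.40 × 3190 / 68.0 = 160 μL = 0.160 mL.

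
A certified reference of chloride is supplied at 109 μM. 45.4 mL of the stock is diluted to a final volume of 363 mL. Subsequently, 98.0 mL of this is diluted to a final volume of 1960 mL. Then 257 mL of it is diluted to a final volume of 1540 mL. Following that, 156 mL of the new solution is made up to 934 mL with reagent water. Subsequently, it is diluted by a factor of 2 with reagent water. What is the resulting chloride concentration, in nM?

9.50 nM

Overall dilution factor = 7.996 × 20 × 5.992 × 5.987 × 2 = 1.15 × 10⁴.
109 μM / 1.15 × 10⁴ = 9.50 × 10⁻³ μM = 9.50 nM.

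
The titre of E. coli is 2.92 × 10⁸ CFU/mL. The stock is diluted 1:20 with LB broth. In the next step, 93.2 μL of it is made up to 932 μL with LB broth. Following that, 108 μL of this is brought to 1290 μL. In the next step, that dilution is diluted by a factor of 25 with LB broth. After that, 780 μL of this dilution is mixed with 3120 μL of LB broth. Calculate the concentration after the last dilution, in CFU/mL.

978 CFU/mL

Overall dilution factor = 20 × 10 × 11.94 × 25 × 5 = 2.99 × 10⁵.
2.92 × 10⁸ CFU/mL / 2.99 × 10⁵ = 978 CFU/mL.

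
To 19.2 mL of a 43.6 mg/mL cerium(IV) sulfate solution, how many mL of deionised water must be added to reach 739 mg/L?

739 mg/L = 0.739 mg/mL.
V₂ = C₁V₁/C₂ = 43.6 × 19.2 / 0.739 = 1133 mL.
Diluent to add = V₂ − V₁ = 1133 − 19.2 = 1110 mL.

1110 mL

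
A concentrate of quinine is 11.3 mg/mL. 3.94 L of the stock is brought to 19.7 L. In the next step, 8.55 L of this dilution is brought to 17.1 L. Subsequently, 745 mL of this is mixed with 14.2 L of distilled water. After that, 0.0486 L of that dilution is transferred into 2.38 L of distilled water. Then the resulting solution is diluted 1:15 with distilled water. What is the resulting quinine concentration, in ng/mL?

Overall dilution factor = 5 × 2 × 20.06 × 49.97 × 15 = 1.50 × 10⁵.
11.3 mg/mL / 1.50 × 10⁵ = 7.51 × 10⁻⁵ mg/mL = 75.1 ng/mL.

75.1 ng/mL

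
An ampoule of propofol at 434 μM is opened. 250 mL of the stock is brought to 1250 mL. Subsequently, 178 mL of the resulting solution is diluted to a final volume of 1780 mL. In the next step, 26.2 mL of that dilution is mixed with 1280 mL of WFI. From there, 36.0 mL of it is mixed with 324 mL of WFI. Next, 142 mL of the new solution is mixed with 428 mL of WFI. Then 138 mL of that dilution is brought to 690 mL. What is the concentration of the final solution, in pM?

Overall dilution factor = 5 × 10 × 49.85 × 10 × 4.014 × 5 = 5.00 × 10⁵.
434 μM / 5.00 × 10⁵ = 8.67 × 10⁻⁴ μM = 867 pM.

867 pM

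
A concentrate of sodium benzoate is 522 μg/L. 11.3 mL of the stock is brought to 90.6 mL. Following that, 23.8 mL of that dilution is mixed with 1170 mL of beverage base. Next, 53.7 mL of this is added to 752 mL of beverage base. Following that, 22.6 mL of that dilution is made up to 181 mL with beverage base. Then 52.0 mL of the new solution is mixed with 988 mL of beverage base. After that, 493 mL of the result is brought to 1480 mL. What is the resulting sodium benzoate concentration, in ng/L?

0.180 ng/L

Overall dilution factor = 8.018 × 50.16 × 15.00 × 8.009 × 20 × 3.002 = 2.90 × 10⁶.
522 μg/L / 2.90 × 10⁶ = 1.80 × 10⁻⁴ μg/L = 0.180 ng/L.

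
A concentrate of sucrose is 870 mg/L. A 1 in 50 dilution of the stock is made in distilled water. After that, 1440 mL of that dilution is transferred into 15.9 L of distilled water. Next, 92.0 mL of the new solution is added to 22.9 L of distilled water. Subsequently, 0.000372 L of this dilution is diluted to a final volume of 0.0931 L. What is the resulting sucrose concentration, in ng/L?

23.1 ng/L

Overall dilution factor = 50 × 12.04 × 249.9 × 250.3 = 3.77 × 10⁷.
870 mg/L / 3.77 × 10⁷ = 2.31 × 10⁻⁵ mg/L = 23.1 ng/L.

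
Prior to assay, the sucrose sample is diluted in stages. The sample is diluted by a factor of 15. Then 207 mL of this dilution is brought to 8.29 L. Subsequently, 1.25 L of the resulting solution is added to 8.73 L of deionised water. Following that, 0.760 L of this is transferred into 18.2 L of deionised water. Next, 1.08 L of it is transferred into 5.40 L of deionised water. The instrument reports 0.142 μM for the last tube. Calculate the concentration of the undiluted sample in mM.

Overall dilution factor = 15 × 40.05 × 7.984 × 24.95 × 6 = 7.18 × 10⁵.
Original = 0.142 μM × 7.18 × 10⁵ = 1.02 × 10⁵ μM = 102 mM.

102 mM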